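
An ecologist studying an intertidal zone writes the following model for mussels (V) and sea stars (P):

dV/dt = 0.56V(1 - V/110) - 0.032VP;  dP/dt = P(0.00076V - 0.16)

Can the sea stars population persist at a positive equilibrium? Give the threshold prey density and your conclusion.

The predator equation gives dP/dt > 0 only when V > 0.16/0.00076 = 211.
Without the predator, V → K = 110. Since 110 < 211, the predator cannot invade.

Threshold V = 211; K < 211, so no, the predator goes extinct.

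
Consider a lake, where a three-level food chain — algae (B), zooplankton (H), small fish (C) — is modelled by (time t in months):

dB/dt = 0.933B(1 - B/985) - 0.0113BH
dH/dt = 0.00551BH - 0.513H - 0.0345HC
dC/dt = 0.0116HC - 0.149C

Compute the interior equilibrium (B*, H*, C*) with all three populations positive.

B* ≈ 832, H* ≈ 12.8, C* ≈ 118

From dC/dt = 0: 0.0116H* = 0.149, so H* = 12.8.
From dB/dt = 0: 0.933(1 - B*/985) = 0.0113·12.8, giving B* = 985·(1 - 0.156) = 832.
From dH/dt = 0: 0.00551·832 - 0.513 = 0.0345C*, so C* = 4.07/0.0345 = 118.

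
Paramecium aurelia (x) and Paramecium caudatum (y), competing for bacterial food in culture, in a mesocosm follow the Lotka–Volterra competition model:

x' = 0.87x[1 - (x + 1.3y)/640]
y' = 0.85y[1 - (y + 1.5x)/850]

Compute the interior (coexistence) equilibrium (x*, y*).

Setting both brackets to zero gives the nullclines x + 1.3y = 640 and 1.5x + y = 850.
Substituting y = 850 - 1.5x into the first: x(1 - 1.3·1.5) = 640 - 1.3·850.
So x* = -465/-0.95 = 489, and then y* = 850 - 1.5·489 = 116.

x* ≈ 489, y* ≈ 116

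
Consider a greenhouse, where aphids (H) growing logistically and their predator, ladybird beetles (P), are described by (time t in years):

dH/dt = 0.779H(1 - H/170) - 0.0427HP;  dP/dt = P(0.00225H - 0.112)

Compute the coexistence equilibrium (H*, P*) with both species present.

From dP/dt = 0 with P > 0: 0.00225H* = 0.112, so H* = 49.8.
Substitute into dH/dt = 0: 0.779(1 - 49.8/170) = 0.0427P*.
The bracket is 0.707, giving P* = 0.551/0.0427 = 12.9.

H* ≈ 49.8, P* ≈ 12.9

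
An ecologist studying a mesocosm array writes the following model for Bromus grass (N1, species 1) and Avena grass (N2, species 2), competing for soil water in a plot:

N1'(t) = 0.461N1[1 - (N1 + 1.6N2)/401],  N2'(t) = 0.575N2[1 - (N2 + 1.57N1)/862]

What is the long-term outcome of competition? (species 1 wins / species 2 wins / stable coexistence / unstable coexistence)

species 2 excludes species 1

Compare the nullcline intercepts: K1/α12 = 401/1.6 = 251 < K2 = 862; K2/α21 = 862/1.57 = 549 > K1 = 401.
Since the inequalities point opposite ways, species 2 can invade but species 1 cannot.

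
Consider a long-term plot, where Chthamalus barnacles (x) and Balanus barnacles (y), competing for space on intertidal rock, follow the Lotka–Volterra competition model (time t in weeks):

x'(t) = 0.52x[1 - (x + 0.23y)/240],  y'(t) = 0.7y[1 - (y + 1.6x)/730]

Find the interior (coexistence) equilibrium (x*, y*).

Setting both brackets to zero gives the nullclines x + 0.23y = 240 and 1.6x + y = 730.
Substituting y = 730 - 1.6x into the first: x(1 - 0.23·1.6) = 240 - 0.23·730.
So x* = 72.1/0.632 = 114, and then y* = 730 - 1.6·114 = 547.

x* ≈ 114, y* ≈ 547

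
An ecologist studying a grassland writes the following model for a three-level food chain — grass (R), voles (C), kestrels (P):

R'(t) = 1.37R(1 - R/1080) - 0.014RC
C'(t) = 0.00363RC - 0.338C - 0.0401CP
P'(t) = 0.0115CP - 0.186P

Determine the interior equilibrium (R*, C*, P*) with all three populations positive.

From dP/dt = 0: 0.0115C* = 0.186, so C* = 16.2.
From dR/dt = 0: 1.37(1 - R*/1080) = 0.014·16.2, giving R* = 1080·(1 - 0.165) = 901.
From dC/dt = 0: 0.00363·901 - 0.338 = 0.0401P*, so P* = 2.93/0.0401 = 73.2.

R* ≈ 901, C* ≈ 16.2, P* ≈ 73.2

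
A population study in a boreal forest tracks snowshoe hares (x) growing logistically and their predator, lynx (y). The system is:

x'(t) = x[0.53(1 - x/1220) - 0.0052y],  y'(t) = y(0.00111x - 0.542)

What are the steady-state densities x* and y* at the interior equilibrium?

x* ≈ 488, y* ≈ 61.1

From dy/dt = 0 with y > 0: 0.00111x* = 0.542, so x* = 488.
Substitute into dx/dt = 0: 0.53(1 - 488/1220) = 0.0052y*.
The bracket is 0.6, giving y* = 0.318/0.0052 = 61.1.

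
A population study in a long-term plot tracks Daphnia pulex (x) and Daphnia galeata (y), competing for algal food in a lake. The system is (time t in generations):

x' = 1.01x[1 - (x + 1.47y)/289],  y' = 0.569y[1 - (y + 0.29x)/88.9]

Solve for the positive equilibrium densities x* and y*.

x* ≈ 276, y* ≈ 8.87

Setting both brackets to zero gives the nullclines x + 1.47y = 289 and 0.29x + y = 88.9.
Substituting y = 88.9 - 0.29x into the first: x(1 - 1.47·0.29) = 289 - 1.47·88.9.
So x* = 158/0.574 = 276, and then y* = 88.9 - 0.29·276 = 8.87.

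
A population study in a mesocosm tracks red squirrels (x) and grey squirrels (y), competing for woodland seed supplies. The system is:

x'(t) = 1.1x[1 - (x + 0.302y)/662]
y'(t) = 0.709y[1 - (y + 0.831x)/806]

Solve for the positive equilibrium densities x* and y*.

Setting both brackets to zero gives the nullclines x + 0.302y = 662 and 0.831x + y = 806.
Substituting y = 806 - 0.831x into the first: x(1 - 0.302·0.831) = 662 - 0.302·806.
So x* = 419/0.749 = 559, and then y* = 806 - 0.831·559 = 342.

x* ≈ 559, y* ≈ 342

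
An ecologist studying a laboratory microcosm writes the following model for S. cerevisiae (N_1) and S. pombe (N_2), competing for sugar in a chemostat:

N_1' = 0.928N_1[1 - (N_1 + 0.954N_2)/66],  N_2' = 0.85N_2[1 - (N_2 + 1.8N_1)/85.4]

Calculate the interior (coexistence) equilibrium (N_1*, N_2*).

N_1* ≈ 21.6, N_2* ≈ 46.6

Setting both brackets to zero gives the nullclines N_1 + 0.954N_2 = 66 and 1.8N_1 + N_2 = 85.4.
Substituting N_2 = 85.4 - 1.8N_1 into the first: N_1(1 - 0.954·1.8) = 66 - 0.954·85.4.
So N_1* = -15.5/-0.717 = 21.6, and then N_2* = 85.4 - 1.8·21.6 = 46.6.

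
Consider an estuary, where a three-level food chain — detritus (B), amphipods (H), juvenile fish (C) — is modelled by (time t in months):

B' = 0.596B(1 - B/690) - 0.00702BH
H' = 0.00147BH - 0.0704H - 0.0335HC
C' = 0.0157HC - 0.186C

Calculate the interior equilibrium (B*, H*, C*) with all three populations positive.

From dC/dt = 0: 0.0157H* = 0.186, so H* = 11.8.
From dB/dt = 0: 0.596(1 - B*/690) = 0.00702·11.8, giving B* = 690·(1 - 0.14) = 594.
From dH/dt = 0: 0.00147·594 - 0.0704 = 0.0335C*, so C* = 0.802/0.0335 = 24.

B* ≈ 594, H* ≈ 11.8, C* ≈ 24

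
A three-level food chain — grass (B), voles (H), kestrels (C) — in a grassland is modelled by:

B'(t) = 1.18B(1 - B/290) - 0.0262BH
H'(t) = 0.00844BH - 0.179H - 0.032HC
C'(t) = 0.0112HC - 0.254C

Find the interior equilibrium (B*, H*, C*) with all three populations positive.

From dC/dt = 0: 0.0112H* = 0.254, so H* = 22.7.
From dB/dt = 0: 1.18(1 - B*/290) = 0.0262·22.7, giving B* = 290·(1 - 0.504) = 144.
From dH/dt = 0: 0.00844·144 - 0.179 = 0.032C*, so C* = 1.04/0.032 = 32.4.

B* ≈ 144, H* ≈ 22.7, C* ≈ 32.4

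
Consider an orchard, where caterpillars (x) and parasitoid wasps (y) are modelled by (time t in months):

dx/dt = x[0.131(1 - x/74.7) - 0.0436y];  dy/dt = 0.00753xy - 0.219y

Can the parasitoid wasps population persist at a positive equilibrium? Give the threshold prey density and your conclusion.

Threshold x = 29.1; K > 29.1, so yes, the predator persists.

The predator equation gives dy/dt > 0 only when x > 0.219/0.00753 = 29.1.
Without the predator, x → K = 74.7. Since 74.7 > 29.1, the predator can invade and persist.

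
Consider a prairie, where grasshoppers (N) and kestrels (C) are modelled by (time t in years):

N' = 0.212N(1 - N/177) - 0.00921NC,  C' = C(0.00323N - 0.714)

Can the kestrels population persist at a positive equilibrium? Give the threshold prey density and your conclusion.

The predator equation gives dC/dt > 0 only when N > 0.714/0.00323 = 221.
Without the predator, N → K = 177. Since 177 < 221, the predator cannot invade.

Threshold N = 221; K < 221, so no, the predator goes extinct.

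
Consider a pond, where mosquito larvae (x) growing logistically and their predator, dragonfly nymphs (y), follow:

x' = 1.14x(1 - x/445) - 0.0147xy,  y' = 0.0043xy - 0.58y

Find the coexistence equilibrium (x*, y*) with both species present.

x* ≈ 135, y* ≈ 54

From dy/dt = 0 with y > 0: 0.0043x* = 0.58, so x* = 135.
Substitute into dx/dt = 0: 1.14(1 - 135/445) = 0.0147y*.
The bracket is 0.697, giving y* = 0.794/0.0147 = 54.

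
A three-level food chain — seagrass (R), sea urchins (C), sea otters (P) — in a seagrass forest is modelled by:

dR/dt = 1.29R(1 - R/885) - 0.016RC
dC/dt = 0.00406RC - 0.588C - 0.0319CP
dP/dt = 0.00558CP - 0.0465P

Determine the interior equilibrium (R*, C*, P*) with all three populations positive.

From dP/dt = 0: 0.00558C* = 0.0465, so C* = 8.33.
From dR/dt = 0: 1.29(1 - R*/885) = 0.016·8.33, giving R* = 885·(1 - 0.103) = 794.
From dC/dt = 0: 0.00406·794 - 0.588 = 0.0319P*, so P* = 2.63/0.0319 = 82.6.

R* ≈ 794, C* ≈ 8.33, P* ≈ 82.6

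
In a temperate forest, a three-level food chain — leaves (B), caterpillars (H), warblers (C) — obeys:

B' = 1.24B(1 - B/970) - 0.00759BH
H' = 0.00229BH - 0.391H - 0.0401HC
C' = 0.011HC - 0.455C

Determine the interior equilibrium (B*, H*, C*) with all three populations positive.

From dC/dt = 0: 0.011H* = 0.455, so H* = 41.4.
From dB/dt = 0: 1.24(1 - B*/970) = 0.00759·41.4, giving B* = 970·(1 - 0.253) = 724.
From dH/dt = 0: 0.00229·724 - 0.391 = 0.0401C*, so C* = 1.27/0.0401 = 31.6.

B* ≈ 724, H* ≈ 41.4, C* ≈ 31.6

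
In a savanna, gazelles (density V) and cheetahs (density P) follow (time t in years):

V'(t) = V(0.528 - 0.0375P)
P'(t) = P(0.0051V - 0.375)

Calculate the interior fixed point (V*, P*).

Set dP/dt = 0 with P > 0: 0.0051V - 0.375 = 0, so V* = 0.375/0.0051 = 73.5.
Set dV/dt = 0 with V > 0: 0.528 - 0.0375P = 0, so P* = 0.528/0.0375 = 14.1.

V* ≈ 73.5, P* ≈ 14.1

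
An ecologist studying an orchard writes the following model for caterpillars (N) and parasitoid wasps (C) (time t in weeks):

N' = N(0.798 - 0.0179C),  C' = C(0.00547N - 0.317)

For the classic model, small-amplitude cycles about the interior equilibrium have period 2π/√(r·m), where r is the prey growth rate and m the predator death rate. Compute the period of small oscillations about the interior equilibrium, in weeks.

T ≈ 12.5 weeks

Here r = 0.798 and m = 0.317, so r·m = 0.253.
ω = √0.253 = 0.503 per week, hence T = 2π/ω ≈ 12.5 weeks.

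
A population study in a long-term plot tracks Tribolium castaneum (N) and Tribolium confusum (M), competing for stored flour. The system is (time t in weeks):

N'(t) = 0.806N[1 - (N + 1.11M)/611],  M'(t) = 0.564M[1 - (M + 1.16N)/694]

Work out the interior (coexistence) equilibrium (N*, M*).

Setting both brackets to zero gives the nullclines N + 1.11M = 611 and 1.16N + M = 694.
Substituting M = 694 - 1.16N into the first: N(1 - 1.11·1.16) = 611 - 1.11·694.
So N* = -159/-0.288 = 554, and then M* = 694 - 1.16·554 = 51.3.

N* ≈ 554, M* ≈ 51.3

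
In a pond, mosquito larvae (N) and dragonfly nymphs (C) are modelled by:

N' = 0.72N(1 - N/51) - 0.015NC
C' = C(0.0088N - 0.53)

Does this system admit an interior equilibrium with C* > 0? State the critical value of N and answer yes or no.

Threshold N = 60.2; K < 60.2, so no, the predator goes extinct.

The predator equation gives dC/dt > 0 only when N > 0.53/0.0088 = 60.2.
Without the predator, N → K = 51. Since 51 < 60.2, the predator cannot invade.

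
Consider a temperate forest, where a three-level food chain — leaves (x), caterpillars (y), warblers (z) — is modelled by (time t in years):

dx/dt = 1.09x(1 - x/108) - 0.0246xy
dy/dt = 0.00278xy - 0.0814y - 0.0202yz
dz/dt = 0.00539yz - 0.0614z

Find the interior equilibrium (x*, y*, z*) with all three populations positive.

From dz/dt = 0: 0.00539y* = 0.0614, so y* = 11.4.
From dx/dt = 0: 1.09(1 - x*/108) = 0.0246·11.4, giving x* = 108·(1 - 0.257) = 80.2.
From dy/dt = 0: 0.00278·80.2 - 0.0814 = 0.0202z*, so z* = 0.142/0.0202 = 7.01.

x* ≈ 80.2, y* ≈ 11.4, z* ≈ 7.01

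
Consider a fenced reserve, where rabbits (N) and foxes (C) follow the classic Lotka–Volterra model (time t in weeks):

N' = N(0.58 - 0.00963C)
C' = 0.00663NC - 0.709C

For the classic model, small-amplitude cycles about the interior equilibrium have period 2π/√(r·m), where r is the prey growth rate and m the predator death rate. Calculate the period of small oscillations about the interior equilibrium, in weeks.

Here r = 0.58 and m = 0.709, so r·m = 0.411.
ω = √0.411 = 0.641 per week, hence T = 2π/ω ≈ 9.8 weeks.

T ≈ 9.8 weeks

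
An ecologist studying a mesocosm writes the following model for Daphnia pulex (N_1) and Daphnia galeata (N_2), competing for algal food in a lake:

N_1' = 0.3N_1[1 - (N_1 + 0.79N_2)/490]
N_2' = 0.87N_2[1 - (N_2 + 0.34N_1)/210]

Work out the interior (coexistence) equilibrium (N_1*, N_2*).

N_1* ≈ 443, N_2* ≈ 59.3

Setting both brackets to zero gives the nullclines N_1 + 0.79N_2 = 490 and 0.34N_1 + N_2 = 210.
Substituting N_2 = 210 - 0.34N_1 into the first: N_1(1 - 0.79·0.34) = 490 - 0.79·210.
So N_1* = 324/0.731 = 443, and then N_2* = 210 - 0.34·443 = 59.3.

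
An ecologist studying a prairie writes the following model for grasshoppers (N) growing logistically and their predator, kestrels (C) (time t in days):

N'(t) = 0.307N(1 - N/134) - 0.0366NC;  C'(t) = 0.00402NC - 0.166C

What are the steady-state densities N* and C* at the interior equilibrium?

N* ≈ 41.3, C* ≈ 5.8

From dC/dt = 0 with C > 0: 0.00402N* = 0.166, so N* = 41.3.
Substitute into dN/dt = 0: 0.307(1 - 41.3/134) = 0.0366C*.
The bracket is 0.692, giving C* = 0.212/0.0366 = 5.8.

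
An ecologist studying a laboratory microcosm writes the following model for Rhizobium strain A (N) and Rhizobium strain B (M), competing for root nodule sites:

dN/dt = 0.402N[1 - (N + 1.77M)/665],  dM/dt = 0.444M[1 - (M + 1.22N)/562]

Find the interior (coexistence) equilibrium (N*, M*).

Setting both brackets to zero gives the nullclines N + 1.77M = 665 and 1.22N + M = 562.
Substituting M = 562 - 1.22N into the first: N(1 - 1.77·1.22) = 665 - 1.77·562.
So N* = -330/-1.16 = 284, and then M* = 562 - 1.22·284 = 215.

N* ≈ 284, M* ≈ 215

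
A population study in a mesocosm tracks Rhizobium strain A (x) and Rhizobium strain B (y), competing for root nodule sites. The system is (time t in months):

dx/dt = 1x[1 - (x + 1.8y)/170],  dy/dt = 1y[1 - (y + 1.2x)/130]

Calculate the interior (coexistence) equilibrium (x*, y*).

x* ≈ 55.2, y* ≈ 63.8

Setting both brackets to zero gives the nullclines x + 1.8y = 170 and 1.2x + y = 130.
Substituting y = 130 - 1.2x into the first: x(1 - 1.8·1.2) = 170 - 1.8·130.
So x* = -64/-1.16 = 55.2, and then y* = 130 - 1.2·55.2 = 63.8.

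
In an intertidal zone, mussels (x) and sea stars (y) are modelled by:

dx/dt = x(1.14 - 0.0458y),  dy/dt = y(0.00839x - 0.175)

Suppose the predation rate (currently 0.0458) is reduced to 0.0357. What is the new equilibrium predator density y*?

y* ≈ 31.9

At the interior fixed point, setting dx/dt = 0 with x > 0 fixes y* = (prey growth rate)/(xy coefficient) — independent of the other coefficients.
With the change, y* = 1.14/0.0357 = 31.9; it rises from 24.9.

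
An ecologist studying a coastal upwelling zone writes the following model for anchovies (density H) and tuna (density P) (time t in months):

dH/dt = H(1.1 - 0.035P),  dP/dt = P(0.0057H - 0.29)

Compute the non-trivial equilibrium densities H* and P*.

Set dP/dt = 0 with P > 0: 0.0057H - 0.29 = 0, so H* = 0.29/0.0057 = 50.9.
Set dH/dt = 0 with H > 0: 1.1 - 0.035P = 0, so P* = 1.1/0.035 = 31.4.

H* ≈ 50.9, P* ≈ 31.4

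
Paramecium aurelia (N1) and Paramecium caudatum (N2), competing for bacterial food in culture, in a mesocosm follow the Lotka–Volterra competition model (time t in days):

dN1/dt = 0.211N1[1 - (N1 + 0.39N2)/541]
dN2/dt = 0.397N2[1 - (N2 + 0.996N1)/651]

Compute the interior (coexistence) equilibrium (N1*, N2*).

N1* ≈ 469, N2* ≈ 183

Setting both brackets to zero gives the nullclines N1 + 0.39N2 = 541 and 0.996N1 + N2 = 651.
Substituting N2 = 651 - 0.996N1 into the first: N1(1 - 0.39·0.996) = 541 - 0.39·651.
So N1* = 287/0.612 = 469, and then N2* = 651 - 0.996·469 = 183.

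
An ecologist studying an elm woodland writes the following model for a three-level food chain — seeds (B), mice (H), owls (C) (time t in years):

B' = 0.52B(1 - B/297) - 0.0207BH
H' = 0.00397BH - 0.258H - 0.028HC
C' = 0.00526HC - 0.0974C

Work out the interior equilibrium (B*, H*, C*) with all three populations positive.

From dC/dt = 0: 0.00526H* = 0.0974, so H* = 18.5.
From dB/dt = 0: 0.52(1 - B*/297) = 0.0207·18.5, giving B* = 297·(1 - 0.737) = 78.1.
From dH/dt = 0: 0.00397·78.1 - 0.258 = 0.028C*, so C* = 0.052/0.028 = 1.86.

B* ≈ 78.1, H* ≈ 18.5, C* ≈ 1.86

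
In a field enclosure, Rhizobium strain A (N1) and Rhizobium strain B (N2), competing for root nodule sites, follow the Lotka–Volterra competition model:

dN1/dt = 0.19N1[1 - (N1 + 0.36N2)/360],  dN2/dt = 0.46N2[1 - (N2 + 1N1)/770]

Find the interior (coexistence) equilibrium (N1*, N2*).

Setting both brackets to zero gives the nullclines N1 + 0.36N2 = 360 and 1N1 + N2 = 770.
Substituting N2 = 770 - 1N1 into the first: N1(1 - 0.36·1) = 360 - 0.36·770.
So N1* = 82.8/0.64 = 129, and then N2* = 770 - 1·129 = 641.

N1* ≈ 129, N2* ≈ 641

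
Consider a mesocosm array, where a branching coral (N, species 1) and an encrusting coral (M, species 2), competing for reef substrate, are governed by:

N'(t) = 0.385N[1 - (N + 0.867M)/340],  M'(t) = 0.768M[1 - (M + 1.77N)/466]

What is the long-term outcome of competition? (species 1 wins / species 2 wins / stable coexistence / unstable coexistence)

unstable coexistence (outcome depends on initial conditions)

Compare the nullcline intercepts: K1/α12 = 340/0.867 = 392 < K2 = 466; K2/α21 = 466/1.77 = 263 < K1 = 340.
Since both are reversed, neither can invade when rare; the interior point is a saddle.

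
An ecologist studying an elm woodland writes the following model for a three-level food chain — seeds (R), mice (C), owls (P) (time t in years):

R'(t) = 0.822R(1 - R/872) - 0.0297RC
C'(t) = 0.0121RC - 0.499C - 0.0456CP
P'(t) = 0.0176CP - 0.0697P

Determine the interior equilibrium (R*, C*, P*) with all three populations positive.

From dP/dt = 0: 0.0176C* = 0.0697, so C* = 3.96.
From dR/dt = 0: 0.822(1 - R*/872) = 0.0297·3.96, giving R* = 872·(1 - 0.143) = 747.
From dC/dt = 0: 0.0121·747 - 0.499 = 0.0456P*, so P* = 8.54/0.0456 = 187.

R* ≈ 747, C* ≈ 3.96, P* ≈ 187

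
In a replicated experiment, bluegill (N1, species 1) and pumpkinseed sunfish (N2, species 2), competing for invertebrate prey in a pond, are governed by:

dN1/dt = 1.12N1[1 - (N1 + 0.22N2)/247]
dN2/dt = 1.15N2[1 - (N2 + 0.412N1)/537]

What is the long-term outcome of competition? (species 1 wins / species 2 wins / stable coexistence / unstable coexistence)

stable coexistence

Compare the nullcline intercepts: K1/α12 = 247/0.22 = 1120 > K2 = 537; K2/α21 = 537/0.412 = 1300 > K1 = 247.
Since both inequalities hold, each species can invade when rare, so the interior equilibrium is stable.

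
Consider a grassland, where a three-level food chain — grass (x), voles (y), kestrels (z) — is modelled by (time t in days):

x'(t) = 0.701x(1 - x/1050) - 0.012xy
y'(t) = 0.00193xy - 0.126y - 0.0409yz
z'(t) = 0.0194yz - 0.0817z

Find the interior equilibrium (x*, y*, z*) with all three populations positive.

From dz/dt = 0: 0.0194y* = 0.0817, so y* = 4.21.
From dx/dt = 0: 0.701(1 - x*/1050) = 0.012·4.21, giving x* = 1050·(1 - 0.0721) = 974.
From dy/dt = 0: 0.00193·974 - 0.126 = 0.0409z*, so z* = 1.75/0.0409 = 42.9.

x* ≈ 974, y* ≈ 4.21, z* ≈ 42.9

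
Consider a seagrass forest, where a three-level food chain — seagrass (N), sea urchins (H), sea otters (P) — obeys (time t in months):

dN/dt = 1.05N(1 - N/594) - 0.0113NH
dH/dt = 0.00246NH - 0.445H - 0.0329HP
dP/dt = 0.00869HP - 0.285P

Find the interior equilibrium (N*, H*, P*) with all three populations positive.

N* ≈ 384, H* ≈ 32.8, P* ≈ 15.2

From dP/dt = 0: 0.00869H* = 0.285, so H* = 32.8.
From dN/dt = 0: 1.05(1 - N*/594) = 0.0113·32.8, giving N* = 594·(1 - 0.353) = 384.
From dH/dt = 0: 0.00246·384 - 0.445 = 0.0329P*, so P* = 0.5/0.0329 = 15.2.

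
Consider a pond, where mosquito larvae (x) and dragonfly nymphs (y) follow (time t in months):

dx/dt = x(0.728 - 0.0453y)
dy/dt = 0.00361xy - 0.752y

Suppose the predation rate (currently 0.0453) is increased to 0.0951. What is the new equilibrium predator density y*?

At the interior fixed point, setting dx/dt = 0 with x > 0 fixes y* = (prey growth rate)/(xy coefficient) — independent of the other coefficients.
With the change, y* = 0.728/0.0951 = 7.66; it falls from 16.1.

y* ≈ 7.66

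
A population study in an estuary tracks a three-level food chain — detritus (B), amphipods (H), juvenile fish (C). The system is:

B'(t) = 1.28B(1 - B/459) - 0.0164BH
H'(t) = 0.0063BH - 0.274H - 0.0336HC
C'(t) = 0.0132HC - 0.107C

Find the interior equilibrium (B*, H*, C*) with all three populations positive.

From dC/dt = 0: 0.0132H* = 0.107, so H* = 8.11.
From dB/dt = 0: 1.28(1 - B*/459) = 0.0164·8.11, giving B* = 459·(1 - 0.104) = 411.
From dH/dt = 0: 0.0063·411 - 0.274 = 0.0336C*, so C* = 2.32/0.0336 = 69.

B* ≈ 411, H* ≈ 8.11, C* ≈ 69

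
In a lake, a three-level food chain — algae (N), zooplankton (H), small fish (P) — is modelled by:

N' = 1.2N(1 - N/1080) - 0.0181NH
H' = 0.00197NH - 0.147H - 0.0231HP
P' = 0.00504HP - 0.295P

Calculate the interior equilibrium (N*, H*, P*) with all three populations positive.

N* ≈ 127, H* ≈ 58.5, P* ≈ 4.43

From dP/dt = 0: 0.00504H* = 0.295, so H* = 58.5.
From dN/dt = 0: 1.2(1 - N*/1080) = 0.0181·58.5, giving N* = 1080·(1 - 0.883) = 127.
From dH/dt = 0: 0.00197·127 - 0.147 = 0.0231P*, so P* = 0.102/0.0231 = 4.43.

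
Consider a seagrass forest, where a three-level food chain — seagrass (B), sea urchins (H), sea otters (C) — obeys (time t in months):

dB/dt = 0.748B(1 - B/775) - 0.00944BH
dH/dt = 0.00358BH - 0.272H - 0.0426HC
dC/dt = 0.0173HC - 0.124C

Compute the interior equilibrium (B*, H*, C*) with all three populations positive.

B* ≈ 705, H* ≈ 7.17, C* ≈ 52.9

From dC/dt = 0: 0.0173H* = 0.124, so H* = 7.17.
From dB/dt = 0: 0.748(1 - B*/775) = 0.00944·7.17, giving B* = 775·(1 - 0.0905) = 705.
From dH/dt = 0: 0.00358·705 - 0.272 = 0.0426C*, so C* = 2.25/0.0426 = 52.9.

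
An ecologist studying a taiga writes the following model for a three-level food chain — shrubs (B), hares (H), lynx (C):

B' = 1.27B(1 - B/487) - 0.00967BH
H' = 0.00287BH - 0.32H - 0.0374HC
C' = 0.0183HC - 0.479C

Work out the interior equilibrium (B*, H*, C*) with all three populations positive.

B* ≈ 390, H* ≈ 26.2, C* ≈ 21.4

From dC/dt = 0: 0.0183H* = 0.479, so H* = 26.2.
From dB/dt = 0: 1.27(1 - B*/487) = 0.00967·26.2, giving B* = 487·(1 - 0.199) = 390.
From dH/dt = 0: 0.00287·390 - 0.32 = 0.0374C*, so C* = 0.799/0.0374 = 21.4.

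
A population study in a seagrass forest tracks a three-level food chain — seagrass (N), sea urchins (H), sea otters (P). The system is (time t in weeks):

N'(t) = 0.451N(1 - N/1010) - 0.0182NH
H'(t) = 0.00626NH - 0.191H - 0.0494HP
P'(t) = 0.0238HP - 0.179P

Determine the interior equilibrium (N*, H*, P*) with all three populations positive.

N* ≈ 703, H* ≈ 7.52, P* ≈ 85.3

From dP/dt = 0: 0.0238H* = 0.179, so H* = 7.52.
From dN/dt = 0: 0.451(1 - N*/1010) = 0.0182·7.52, giving N* = 1010·(1 - 0.304) = 703.
From dH/dt = 0: 0.00626·703 - 0.191 = 0.0494P*, so P* = 4.21/0.0494 = 85.3.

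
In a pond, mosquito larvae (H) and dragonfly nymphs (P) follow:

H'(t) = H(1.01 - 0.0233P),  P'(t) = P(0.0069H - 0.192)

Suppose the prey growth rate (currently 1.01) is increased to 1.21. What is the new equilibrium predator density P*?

At the interior fixed point, setting dH/dt = 0 with H > 0 fixes P* = (prey growth rate)/(HP coefficient) — independent of the other coefficients.
With the change, P* = 1.21/0.0233 = 51.9; it rises from 43.3.

P* ≈ 51.9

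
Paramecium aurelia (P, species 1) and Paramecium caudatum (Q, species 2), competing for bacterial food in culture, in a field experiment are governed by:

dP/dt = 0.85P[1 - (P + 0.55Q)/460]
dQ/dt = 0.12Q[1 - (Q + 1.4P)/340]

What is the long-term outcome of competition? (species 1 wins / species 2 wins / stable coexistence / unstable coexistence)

Compare the nullcline intercepts: K1/α12 = 460/0.55 = 836 > K2 = 340; K2/α21 = 340/1.4 = 243 < K1 = 460.
Since the inequalities point opposite ways, species 1 can invade but species 2 cannot.

species 1 excludes species 2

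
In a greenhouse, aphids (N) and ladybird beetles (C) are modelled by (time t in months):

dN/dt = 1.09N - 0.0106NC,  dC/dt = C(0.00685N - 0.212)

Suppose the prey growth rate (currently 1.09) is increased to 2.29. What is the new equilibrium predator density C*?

C* ≈ 216

At the interior fixed point, setting dN/dt = 0 with N > 0 fixes C* = (prey growth rate)/(NC coefficient) — independent of the other coefficients.
With the change, C* = 2.29/0.0106 = 216; it rises from 103.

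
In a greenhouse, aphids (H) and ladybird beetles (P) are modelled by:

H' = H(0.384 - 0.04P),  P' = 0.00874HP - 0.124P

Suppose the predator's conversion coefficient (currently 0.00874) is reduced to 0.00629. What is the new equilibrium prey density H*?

At the interior fixed point, setting dP/dt = 0 with P > 0 fixes H* = (predator death rate)/(HP coefficient) — independent of the other coefficients.
With the change, H* = 0.124/0.00629 = 19.7; it rises from 14.2.

H* ≈ 19.7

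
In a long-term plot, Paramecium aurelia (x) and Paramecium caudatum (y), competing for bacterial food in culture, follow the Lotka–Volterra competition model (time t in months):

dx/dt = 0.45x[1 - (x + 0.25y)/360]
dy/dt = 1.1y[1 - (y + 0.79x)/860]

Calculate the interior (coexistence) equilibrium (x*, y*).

Setting both brackets to zero gives the nullclines x + 0.25y = 360 and 0.79x + y = 860.
Substituting y = 860 - 0.79x into the first: x(1 - 0.25·0.79) = 360 - 0.25·860.
So x* = 145/0.802 = 181, and then y* = 860 - 0.79·181 = 717.

x* ≈ 181, y* ≈ 717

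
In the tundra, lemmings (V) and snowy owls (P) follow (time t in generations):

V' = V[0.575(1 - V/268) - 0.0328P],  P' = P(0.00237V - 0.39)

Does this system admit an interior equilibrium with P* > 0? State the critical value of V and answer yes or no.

The predator equation gives dP/dt > 0 only when V > 0.39/0.00237 = 165.
Without the predator, V → K = 268. Since 268 > 165, the predator can invade and persist.

Threshold V = 165; K > 165, so yes, the predator persists.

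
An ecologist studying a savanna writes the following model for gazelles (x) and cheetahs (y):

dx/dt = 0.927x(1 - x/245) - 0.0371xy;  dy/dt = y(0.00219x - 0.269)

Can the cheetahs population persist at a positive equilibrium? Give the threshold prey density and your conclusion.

Threshold x = 123; K > 123, so yes, the predator persists.

The predator equation gives dy/dt > 0 only when x > 0.269/0.00219 = 123.
Without the predator, x → K = 245. Since 245 > 123, the predator can invade and persist.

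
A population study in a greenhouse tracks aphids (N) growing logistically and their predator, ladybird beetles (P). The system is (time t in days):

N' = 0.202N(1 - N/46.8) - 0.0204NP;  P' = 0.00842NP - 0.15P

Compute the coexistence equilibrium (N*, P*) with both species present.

N* ≈ 17.8, P* ≈ 6.13

From dP/dt = 0 with P > 0: 0.00842N* = 0.15, so N* = 17.8.
Substitute into dN/dt = 0: 0.202(1 - 17.8/46.8) = 0.0204P*.
The bracket is 0.619, giving P* = 0.125/0.0204 = 6.13.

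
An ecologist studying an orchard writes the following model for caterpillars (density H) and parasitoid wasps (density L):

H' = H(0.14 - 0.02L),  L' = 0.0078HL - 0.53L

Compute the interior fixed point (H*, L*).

Set dL/dt = 0 with L > 0: 0.0078H - 0.53 = 0, so H* = 0.53/0.0078 = 67.9.
Set dH/dt = 0 with H > 0: 0.14 - 0.02L = 0, so L* = 0.14/0.02 = 7.

H* ≈ 67.9, L* ≈ 7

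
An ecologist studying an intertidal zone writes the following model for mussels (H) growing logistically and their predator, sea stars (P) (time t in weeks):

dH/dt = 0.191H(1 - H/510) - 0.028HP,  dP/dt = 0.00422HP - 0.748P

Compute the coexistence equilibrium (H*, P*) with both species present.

H* ≈ 177, P* ≈ 4.45

From dP/dt = 0 with P > 0: 0.00422H* = 0.748, so H* = 177.
Substitute into dH/dt = 0: 0.191(1 - 177/510) = 0.028P*.
The bracket is 0.652, giving P* = 0.125/0.028 = 4.45.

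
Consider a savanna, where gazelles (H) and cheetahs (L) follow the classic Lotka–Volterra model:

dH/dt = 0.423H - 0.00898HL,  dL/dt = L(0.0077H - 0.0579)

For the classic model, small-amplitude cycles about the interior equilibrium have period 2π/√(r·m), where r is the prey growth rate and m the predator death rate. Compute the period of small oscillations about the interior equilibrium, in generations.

Here r = 0.423 and m = 0.0579, so r·m = 0.0245.
ω = √0.0245 = 0.156 per generation, hence T = 2π/ω ≈ 40.1 generations.

T ≈ 40.1 generations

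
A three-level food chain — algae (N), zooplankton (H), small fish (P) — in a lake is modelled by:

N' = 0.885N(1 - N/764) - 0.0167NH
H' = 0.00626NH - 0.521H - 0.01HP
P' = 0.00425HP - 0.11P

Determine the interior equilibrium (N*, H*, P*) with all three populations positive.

N* ≈ 391, H* ≈ 25.9, P* ≈ 193

From dP/dt = 0: 0.00425H* = 0.11, so H* = 25.9.
From dN/dt = 0: 0.885(1 - N*/764) = 0.0167·25.9, giving N* = 764·(1 - 0.488) = 391.
From dH/dt = 0: 0.00626·391 - 0.521 = 0.01P*, so P* = 1.93/0.01 = 193.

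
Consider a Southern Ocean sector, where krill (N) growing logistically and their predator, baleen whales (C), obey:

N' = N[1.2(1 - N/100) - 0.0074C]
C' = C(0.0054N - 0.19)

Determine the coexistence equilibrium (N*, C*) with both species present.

From dC/dt = 0 with C > 0: 0.0054N* = 0.19, so N* = 35.2.
Substitute into dN/dt = 0: 1.2(1 - 35.2/100) = 0.0074C*.
The bracket is 0.648, giving C* = 0.778/0.0074 = 105.

N* ≈ 35.2, C* ≈ 105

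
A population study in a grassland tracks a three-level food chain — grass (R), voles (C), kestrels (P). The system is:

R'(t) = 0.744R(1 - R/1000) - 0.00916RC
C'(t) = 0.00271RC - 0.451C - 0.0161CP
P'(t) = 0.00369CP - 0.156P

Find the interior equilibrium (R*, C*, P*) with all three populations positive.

From dP/dt = 0: 0.00369C* = 0.156, so C* = 42.3.
From dR/dt = 0: 0.744(1 - R*/1000) = 0.00916·42.3, giving R* = 1000·(1 - 0.521) = 479.
From dC/dt = 0: 0.00271·479 - 0.451 = 0.0161P*, so P* = 0.848/0.0161 = 52.7.

R* ≈ 479, C* ≈ 42.3, P* ≈ 52.7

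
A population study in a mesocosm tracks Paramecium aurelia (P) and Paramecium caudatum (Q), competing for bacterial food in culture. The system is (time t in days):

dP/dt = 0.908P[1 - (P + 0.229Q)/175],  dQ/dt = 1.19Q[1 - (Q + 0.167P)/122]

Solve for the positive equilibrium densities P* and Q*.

P* ≈ 153, Q* ≈ 96.5

Setting both brackets to zero gives the nullclines P + 0.229Q = 175 and 0.167P + Q = 122.
Substituting Q = 122 - 0.167P into the first: P(1 - 0.229·0.167) = 175 - 0.229·122.
So P* = 147/0.962 = 153, and then Q* = 122 - 0.167·153 = 96.5.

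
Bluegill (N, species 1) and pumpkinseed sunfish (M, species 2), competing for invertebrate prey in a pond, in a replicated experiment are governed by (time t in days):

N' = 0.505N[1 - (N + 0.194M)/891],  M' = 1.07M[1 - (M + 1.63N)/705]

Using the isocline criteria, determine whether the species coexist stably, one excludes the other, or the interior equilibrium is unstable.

Compare the nullcline intercepts: K1/α12 = 891/0.194 = 4590 > K2 = 705; K2/α21 = 705/1.63 = 433 < K1 = 891.
Since the inequalities point opposite ways, species 1 can invade but species 2 cannot.

species 1 excludes species 2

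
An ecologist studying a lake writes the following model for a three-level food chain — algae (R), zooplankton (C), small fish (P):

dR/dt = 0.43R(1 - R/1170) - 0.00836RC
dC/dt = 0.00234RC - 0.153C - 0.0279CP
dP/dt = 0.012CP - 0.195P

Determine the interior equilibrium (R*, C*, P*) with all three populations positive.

From dP/dt = 0: 0.012C* = 0.195, so C* = 16.2.
From dR/dt = 0: 0.43(1 - R*/1170) = 0.00836·16.2, giving R* = 1170·(1 - 0.316) = 800.
From dC/dt = 0: 0.00234·800 - 0.153 = 0.0279P*, so P* = 1.72/0.0279 = 61.6.

R* ≈ 800, C* ≈ 16.2, P* ≈ 61.6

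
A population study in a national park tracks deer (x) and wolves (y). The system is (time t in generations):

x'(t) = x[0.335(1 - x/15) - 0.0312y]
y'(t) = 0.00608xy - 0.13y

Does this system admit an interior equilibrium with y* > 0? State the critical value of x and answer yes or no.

The predator equation gives dy/dt > 0 only when x > 0.13/0.00608 = 21.4.
Without the predator, x → K = 15. Since 15 < 21.4, the predator cannot invade.

Threshold x = 21.4; K < 21.4, so no, the predator goes extinct.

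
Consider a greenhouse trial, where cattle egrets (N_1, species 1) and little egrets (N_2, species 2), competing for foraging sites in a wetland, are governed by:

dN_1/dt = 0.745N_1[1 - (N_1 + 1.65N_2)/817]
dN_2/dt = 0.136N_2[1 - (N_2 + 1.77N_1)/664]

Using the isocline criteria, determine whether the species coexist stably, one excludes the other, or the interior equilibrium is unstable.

unstable coexistence (outcome depends on initial conditions)

Compare the nullcline intercepts: K1/α12 = 817/1.65 = 495 < K2 = 664; K2/α21 = 664/1.77 = 375 < K1 = 817.
Since both are reversed, neither can invade when rare; the interior point is a saddle.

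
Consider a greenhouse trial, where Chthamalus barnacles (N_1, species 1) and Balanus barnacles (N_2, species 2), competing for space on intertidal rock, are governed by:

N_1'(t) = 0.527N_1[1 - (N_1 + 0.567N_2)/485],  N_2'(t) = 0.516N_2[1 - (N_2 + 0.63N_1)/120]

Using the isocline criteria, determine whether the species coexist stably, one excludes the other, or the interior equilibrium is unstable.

Compare the nullcline intercepts: K1/α12 = 485/0.567 = 855 > K2 = 120; K2/α21 = 120/0.63 = 190 < K1 = 485.
Since the inequalities point opposite ways, species 1 can invade but species 2 cannot.

species 1 excludes species 2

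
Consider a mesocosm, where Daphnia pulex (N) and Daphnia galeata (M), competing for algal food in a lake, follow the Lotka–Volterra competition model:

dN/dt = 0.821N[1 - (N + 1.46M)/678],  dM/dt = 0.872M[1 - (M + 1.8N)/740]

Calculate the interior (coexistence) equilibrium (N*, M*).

Setting both brackets to zero gives the nullclines N + 1.46M = 678 and 1.8N + M = 740.
Substituting M = 740 - 1.8N into the first: N(1 - 1.46·1.8) = 678 - 1.46·740.
So N* = -402/-1.63 = 247, and then M* = 740 - 1.8·247 = 295.

N* ≈ 247, M* ≈ 295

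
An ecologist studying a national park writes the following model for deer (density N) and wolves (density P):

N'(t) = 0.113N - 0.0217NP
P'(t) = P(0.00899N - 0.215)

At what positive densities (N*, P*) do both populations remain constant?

N* ≈ 23.9, P* ≈ 5.21

Set dP/dt = 0 with P > 0: 0.00899N - 0.215 = 0, so N* = 0.215/0.00899 = 23.9.
Set dN/dt = 0 with N > 0: 0.113 - 0.0217P = 0, so P* = 0.113/0.0217 = 5.21.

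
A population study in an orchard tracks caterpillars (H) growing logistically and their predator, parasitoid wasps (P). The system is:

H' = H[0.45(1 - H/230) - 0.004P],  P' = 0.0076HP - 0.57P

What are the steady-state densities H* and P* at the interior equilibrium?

From dP/dt = 0 with P > 0: 0.0076H* = 0.57, so H* = 75.
Substitute into dH/dt = 0: 0.45(1 - 75/230) = 0.004P*.
The bracket is 0.674, giving P* = 0.303/0.004 = 75.8.

H* ≈ 75, P* ≈ 75.8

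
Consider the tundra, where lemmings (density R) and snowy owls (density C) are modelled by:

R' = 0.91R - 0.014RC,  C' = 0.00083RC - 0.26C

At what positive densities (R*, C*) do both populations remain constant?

Set dC/dt = 0 with C > 0: 0.00083R - 0.26 = 0, so R* = 0.26/0.00083 = 313.
Set dR/dt = 0 with R > 0: 0.91 - 0.014C = 0, so C* = 0.91/0.014 = 65.

R* ≈ 313, C* ≈ 65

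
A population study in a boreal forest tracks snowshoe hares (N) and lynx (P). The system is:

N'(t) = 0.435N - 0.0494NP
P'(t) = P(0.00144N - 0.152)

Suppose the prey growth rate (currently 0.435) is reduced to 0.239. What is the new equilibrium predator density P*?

P* ≈ 4.84

At the interior fixed point, setting dN/dt = 0 with N > 0 fixes P* = (prey growth rate)/(NP coefficient) — independent of the other coefficients.
With the change, P* = 0.239/0.0494 = 4.84; it falls from 8.81.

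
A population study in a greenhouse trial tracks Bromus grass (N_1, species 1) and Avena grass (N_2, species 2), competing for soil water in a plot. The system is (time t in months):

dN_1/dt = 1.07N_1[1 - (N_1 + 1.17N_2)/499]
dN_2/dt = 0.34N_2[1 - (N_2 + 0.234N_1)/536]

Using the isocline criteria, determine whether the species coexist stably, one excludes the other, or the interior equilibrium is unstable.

species 2 excludes species 1

Compare the nullcline intercepts: K1/α12 = 499/1.17 = 426 < K2 = 536; K2/α21 = 536/0.234 = 2290 > K1 = 499.
Since the inequalities point opposite ways, species 2 can invade but species 1 cannot.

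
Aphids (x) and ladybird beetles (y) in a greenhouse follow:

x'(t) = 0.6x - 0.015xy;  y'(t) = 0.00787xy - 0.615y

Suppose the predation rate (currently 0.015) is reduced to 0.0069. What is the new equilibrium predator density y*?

At the interior fixed point, setting dx/dt = 0 with x > 0 fixes y* = (prey growth rate)/(xy coefficient) — independent of the other coefficients.
With the change, y* = 0.6/0.0069 = 87; it rises from 40.

y* ≈ 87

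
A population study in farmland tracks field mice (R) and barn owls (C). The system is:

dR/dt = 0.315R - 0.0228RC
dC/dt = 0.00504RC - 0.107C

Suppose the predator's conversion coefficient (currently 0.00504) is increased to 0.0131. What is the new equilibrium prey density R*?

R* ≈ 8.17

At the interior fixed point, setting dC/dt = 0 with C > 0 fixes R* = (predator death rate)/(RC coefficient) — independent of the other coefficients.
With the change, R* = 0.107/0.0131 = 8.17; it falls from 21.2.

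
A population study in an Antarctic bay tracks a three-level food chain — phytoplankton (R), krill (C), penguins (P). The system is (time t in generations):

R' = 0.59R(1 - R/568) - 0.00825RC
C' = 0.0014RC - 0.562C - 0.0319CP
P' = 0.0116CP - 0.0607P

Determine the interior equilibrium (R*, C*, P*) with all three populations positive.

R* ≈ 526, C* ≈ 5.23, P* ≈ 5.49

From dP/dt = 0: 0.0116C* = 0.0607, so C* = 5.23.
From dR/dt = 0: 0.59(1 - R*/568) = 0.00825·5.23, giving R* = 568·(1 - 0.0732) = 526.
From dC/dt = 0: 0.0014·526 - 0.562 = 0.0319P*, so P* = 0.175/0.0319 = 5.49.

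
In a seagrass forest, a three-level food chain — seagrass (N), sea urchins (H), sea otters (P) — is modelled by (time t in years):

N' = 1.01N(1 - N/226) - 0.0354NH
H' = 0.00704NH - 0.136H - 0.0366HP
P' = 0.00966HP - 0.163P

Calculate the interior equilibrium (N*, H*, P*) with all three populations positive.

N* ≈ 92.3, H* ≈ 16.9, P* ≈ 14

From dP/dt = 0: 0.00966H* = 0.163, so H* = 16.9.
From dN/dt = 0: 1.01(1 - N*/226) = 0.0354·16.9, giving N* = 226·(1 - 0.591) = 92.3.
From dH/dt = 0: 0.00704·92.3 - 0.136 = 0.0366P*, so P* = 0.514/0.0366 = 14.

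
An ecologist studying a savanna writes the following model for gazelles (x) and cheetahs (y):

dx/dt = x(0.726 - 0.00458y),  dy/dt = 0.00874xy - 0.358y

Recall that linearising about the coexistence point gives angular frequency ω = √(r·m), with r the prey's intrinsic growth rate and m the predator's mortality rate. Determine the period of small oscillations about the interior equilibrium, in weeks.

Here r = 0.726 and m = 0.358, so r·m = 0.26.
ω = √0.26 = 0.51 per week, hence T = 2π/ω ≈ 12.3 weeks.

T ≈ 12.3 weeks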